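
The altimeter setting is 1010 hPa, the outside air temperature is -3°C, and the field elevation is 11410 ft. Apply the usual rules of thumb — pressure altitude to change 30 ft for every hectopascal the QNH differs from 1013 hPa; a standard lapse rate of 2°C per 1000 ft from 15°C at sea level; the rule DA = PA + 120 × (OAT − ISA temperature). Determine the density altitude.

Pressure altitude = 11410 + (1013 − 1010) × 30 = 11410 + (+90) = 11500 ft.
ISA temperature at 11500 ft = 15 − 2 × (11500/1000) = -8°C.
ISA deviation = -3 − (-8) = +5°C.
Density altitude = 11500 + 120 × (5) = 12100 ft.

12100 ft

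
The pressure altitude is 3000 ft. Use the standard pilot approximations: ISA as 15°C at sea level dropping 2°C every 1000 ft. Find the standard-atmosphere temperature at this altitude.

ISA temperature = 15 − 2 × (3000/1000) = 15 − 6 = 9°C.

9°C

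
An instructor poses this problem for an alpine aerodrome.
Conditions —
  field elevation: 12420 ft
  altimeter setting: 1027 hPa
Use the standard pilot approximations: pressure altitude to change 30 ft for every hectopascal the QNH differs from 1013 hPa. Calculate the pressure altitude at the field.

Pressure correction = (1013 − 1027) × 30 = -420 ft.
Pressure altitude = 12420 + (-420) = 12000 ft.

12000 ft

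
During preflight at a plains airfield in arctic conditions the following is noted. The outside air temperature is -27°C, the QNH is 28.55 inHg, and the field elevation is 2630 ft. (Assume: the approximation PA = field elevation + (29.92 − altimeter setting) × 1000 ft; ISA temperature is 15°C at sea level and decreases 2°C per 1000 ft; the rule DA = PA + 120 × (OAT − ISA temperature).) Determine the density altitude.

-80 ft

Pressure altitude = 2630 + (29.92 − 28.55) × 1000 = 2630 + (+1370) = 4000 ft.
ISA temperature at 4000 ft = 15 − 2 × (4000/1000) = 7°C.
ISA deviation = -27 − 7 = -34°C.
Density altitude = 4000 + 120 × (-34) = -80 ft.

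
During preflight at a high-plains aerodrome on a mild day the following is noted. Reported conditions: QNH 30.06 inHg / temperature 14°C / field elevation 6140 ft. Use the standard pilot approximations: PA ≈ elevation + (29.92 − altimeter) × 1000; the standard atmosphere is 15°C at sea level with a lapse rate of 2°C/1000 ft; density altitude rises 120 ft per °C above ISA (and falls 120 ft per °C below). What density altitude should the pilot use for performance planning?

7320 ft

Pressure altitude = 6140 + (29.92 − 30.06) × 1000 = 6140 + (-140) = 6000 ft.
ISA temperature at 6000 ft = 15 − 2 × (6000/1000) = 3°C.
ISA deviation = 14 − 3 = +11°C.
Density altitude = 6000 + 120 × (11) = 7320 ft.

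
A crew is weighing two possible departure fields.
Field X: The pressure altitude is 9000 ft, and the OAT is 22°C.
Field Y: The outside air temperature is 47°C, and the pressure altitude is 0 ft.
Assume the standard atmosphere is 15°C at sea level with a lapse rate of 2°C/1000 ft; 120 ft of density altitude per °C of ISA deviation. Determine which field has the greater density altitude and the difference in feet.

Field X by 8160 ft

Field X: ISA temp = -3°C, deviation +25°C, DA = 9000 + 120 × 25 = 12000 ft.
Field Y: ISA temp = 15°C, deviation +32°C, DA = 0 + 120 × 32 = 3840 ft.
Field X is higher by 12000 − 3840 = 8160 ft.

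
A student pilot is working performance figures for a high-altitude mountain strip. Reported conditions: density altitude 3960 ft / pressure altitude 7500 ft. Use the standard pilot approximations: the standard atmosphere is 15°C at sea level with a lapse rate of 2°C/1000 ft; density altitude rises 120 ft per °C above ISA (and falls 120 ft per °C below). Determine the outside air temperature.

Density altitude − pressure altitude = 3960 − 7500 = -3540 ft.
At 120 ft/°C that is an ISA deviation of -3540/120 = -29.5°C.
ISA temperature at 7500 ft = 15 − 2 × (7500/1000) = 0°C.
OAT = ISA + deviation = 0 + (-29.5) = -29.5°C.

-29.5°C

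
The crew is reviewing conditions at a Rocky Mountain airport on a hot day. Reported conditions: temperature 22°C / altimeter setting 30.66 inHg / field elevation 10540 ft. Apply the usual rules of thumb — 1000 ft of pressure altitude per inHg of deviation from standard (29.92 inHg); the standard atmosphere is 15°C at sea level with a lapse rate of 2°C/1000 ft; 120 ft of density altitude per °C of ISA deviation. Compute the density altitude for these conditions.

12992 ft

Pressure altitude = 10540 + (29.92 − 30.66) × 1000 = 10540 + (-740) = 9800 ft.
ISA temperature at 9800 ft = 15 − 2 × (9800/1000) = -4.6°C.
ISA deviation = 22 − (-4.6) = +26.6°C.
Density altitude = 9800 + 120 × (26.6) = 12992 ft.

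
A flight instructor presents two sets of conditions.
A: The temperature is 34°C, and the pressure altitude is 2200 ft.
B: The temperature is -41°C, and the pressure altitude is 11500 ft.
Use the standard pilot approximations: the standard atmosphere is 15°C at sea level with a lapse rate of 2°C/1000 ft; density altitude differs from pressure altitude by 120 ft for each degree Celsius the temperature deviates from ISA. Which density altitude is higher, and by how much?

A: ISA temp = 10.6°C, deviation +23.4°C, DA = 2200 + 120 × 23.4 = 5008 ft.
B: ISA temp = -8°C, deviation -33°C, DA = 11500 + 120 × (-33) = 7540 ft.
B is higher by 7540 − 5008 = 2532 ft.

B by 2532 ft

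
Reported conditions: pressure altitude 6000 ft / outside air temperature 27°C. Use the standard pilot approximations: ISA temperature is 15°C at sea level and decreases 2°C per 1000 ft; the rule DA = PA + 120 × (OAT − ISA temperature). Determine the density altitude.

8880 ft

ISA temperature at 6000 ft = 15 − 2 × (6000/1000) = 3°C.
ISA deviation = 27 − 3 = +24°C.
Density altitude = 6000 + 120 × (24) = 6000 + (+2880) = 8880 ft.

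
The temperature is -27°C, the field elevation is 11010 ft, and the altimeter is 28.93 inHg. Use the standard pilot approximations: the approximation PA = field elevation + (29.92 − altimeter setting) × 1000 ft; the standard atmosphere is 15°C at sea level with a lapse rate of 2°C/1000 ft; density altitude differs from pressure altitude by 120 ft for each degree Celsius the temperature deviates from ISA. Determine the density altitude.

Pressure altitude = 11010 + (29.92 − 28.93) × 1000 = 11010 + (+990) = 12000 ft.
ISA temperature at 12000 ft = 15 − 2 × (12000/1000) = -9°C.
ISA deviation = -27 − (-9) = -18°C.
Density altitude = 12000 + 120 × (-18) = 9840 ft.

9840 ft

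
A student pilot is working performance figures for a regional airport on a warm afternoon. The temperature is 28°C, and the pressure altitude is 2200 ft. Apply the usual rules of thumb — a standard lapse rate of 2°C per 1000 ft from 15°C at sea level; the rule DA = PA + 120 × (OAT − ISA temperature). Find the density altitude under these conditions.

4288 ft

ISA temperature at 2200 ft = 15 − 2 × (2200/1000) = 10.6°C.
ISA deviation = 28 − 10.6 = +17.4°C.
Density altitude = 2200 + 120 × (17.4) = 2200 + (+2088) = 4288 ft.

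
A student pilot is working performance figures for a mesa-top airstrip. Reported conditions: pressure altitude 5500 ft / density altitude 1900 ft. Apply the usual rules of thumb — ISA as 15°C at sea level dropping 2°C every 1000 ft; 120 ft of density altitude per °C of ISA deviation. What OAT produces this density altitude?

Density altitude − pressure altitude = 1900 − 5500 = -3600 ft.
At 120 ft/°C that is an ISA deviation of -3600/120 = -30°C.
ISA temperature at 5500 ft = 15 − 2 × (5500/1000) = 4°C.
OAT = ISA + deviation = 4 + (-30) = -26°C.

-26°C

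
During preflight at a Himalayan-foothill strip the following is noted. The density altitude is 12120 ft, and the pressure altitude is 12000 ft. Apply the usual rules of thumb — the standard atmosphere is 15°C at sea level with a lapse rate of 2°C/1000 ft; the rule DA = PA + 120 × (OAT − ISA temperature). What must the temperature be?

-8°C

Density altitude − pressure altitude = 12120 − 12000 = +120 ft.
At 120 ft/°C that is an ISA deviation of 120/120 = +1°C.
ISA temperature at 12000 ft = 15 − 2 × (12000/1000) = -9°C.
OAT = ISA + deviation = -9 + (+1) = -8°C.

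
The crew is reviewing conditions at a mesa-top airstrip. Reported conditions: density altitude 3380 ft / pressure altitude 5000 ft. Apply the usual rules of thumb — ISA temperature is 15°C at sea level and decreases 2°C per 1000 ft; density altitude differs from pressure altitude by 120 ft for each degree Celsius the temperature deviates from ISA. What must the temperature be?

Density altitude − pressure altitude = 3380 − 5000 = -1620 ft.
At 120 ft/°C that is an ISA deviation of -1620/120 = -13.5°C.
ISA temperature at 5000 ft = 15 − 2 × (5000/1000) = 5°C.
OAT = ISA + deviation = 5 + (-13.5) = -8.5°C.

-8.5°C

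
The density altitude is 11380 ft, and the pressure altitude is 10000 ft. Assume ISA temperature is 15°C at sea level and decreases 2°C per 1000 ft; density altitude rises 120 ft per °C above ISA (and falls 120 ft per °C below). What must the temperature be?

Density altitude − pressure altitude = 11380 − 10000 = +1380 ft.
At 120 ft/°C that is an ISA deviation of 1380/120 = +11.5°C.
ISA temperature at 10000 ft = 15 − 2 × (10000/1000) = -5°C.
OAT = ISA + deviation = -5 + (+11.5) = 6.5°C.

6.5°C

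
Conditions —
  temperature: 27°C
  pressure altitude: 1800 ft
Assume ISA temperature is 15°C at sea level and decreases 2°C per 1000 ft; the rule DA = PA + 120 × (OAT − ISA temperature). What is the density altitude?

ISA temperature at 1800 ft = 15 − 2 × (1800/1000) = 11.4°C.
ISA deviation = 27 − 11.4 = +15.6°C.
Density altitude = 1800 + 120 × (15.6) = 1800 + (+1872) = 3672 ft.

3672 ft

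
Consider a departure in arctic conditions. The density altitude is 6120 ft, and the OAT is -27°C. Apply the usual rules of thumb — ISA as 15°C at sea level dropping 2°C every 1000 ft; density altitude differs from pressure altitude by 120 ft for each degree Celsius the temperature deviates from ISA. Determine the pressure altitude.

DA = PA + 120 × (OAT − (15 − 2·PA/1000)) = PA + 120·OAT − 1800 + 0.24·PA = 1.24·PA + 120·OAT − 1800.
So 1.24·PA = 6120 − 120 × (-27) + 1800 = 11160.
PA = 11160 / 1.24 = 9000 ft.

9000 ft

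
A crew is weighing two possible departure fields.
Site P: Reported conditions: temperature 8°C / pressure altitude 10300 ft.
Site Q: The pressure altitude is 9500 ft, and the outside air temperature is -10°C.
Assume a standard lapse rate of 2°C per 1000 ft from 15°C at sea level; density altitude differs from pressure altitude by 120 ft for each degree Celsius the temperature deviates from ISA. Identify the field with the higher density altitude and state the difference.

Site P by 3152 ft

Site P: ISA temp = -5.6°C, deviation +13.6°C, DA = 10300 + 120 × 13.6 = 11932 ft.
Site Q: ISA temp = -4°C, deviation -6°C, DA = 9500 + 120 × (-6) = 8780 ft.
Site P is higher by 11932 − 8780 = 3152 ft.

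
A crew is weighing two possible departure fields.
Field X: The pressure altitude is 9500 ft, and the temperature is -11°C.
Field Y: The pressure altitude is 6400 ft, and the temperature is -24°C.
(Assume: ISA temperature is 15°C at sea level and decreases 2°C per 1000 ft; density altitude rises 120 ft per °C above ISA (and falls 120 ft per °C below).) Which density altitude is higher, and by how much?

Field X by 5404 ft

Field X: ISA temp = -4°C, deviation -7°C, DA = 9500 + 120 × (-7) = 8660 ft.
Field Y: ISA temp = 2.2°C, deviation -26.2°C, DA = 6400 + 120 × (-26.2) = 3256 ft.
Field X is higher by 8660 − 3256 = 5404 ft.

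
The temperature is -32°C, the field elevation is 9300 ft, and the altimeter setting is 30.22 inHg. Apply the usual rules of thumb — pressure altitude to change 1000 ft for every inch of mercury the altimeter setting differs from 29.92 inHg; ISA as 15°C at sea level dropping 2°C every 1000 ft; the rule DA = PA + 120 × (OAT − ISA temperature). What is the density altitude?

Pressure altitude = 9300 + (29.92 − 30.22) × 1000 = 9300 + (-300) = 9000 ft.
ISA temperature at 9000 ft = 15 − 2 × (9000/1000) = -3°C.
ISA deviation = -32 − (-3) = -29°C.
Density altitude = 9000 + 120 × (-29) = 5520 ft.

5520 ft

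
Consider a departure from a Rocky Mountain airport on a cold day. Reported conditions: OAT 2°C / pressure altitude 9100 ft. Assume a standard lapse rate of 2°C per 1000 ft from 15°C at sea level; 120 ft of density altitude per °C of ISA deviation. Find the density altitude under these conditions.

9724 ft

ISA temperature at 9100 ft = 15 − 2 × (9100/1000) = -3.2°C.
ISA deviation = 2 − (-3.2) = +5.2°C.
Density altitude = 9100 + 120 × (5.2) = 9100 + (+624) = 9724 ft.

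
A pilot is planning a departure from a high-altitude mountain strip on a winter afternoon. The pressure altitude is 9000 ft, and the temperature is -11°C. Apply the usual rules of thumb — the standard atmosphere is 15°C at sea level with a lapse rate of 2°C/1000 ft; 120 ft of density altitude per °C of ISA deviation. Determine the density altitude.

ISA temperature at 9000 ft = 15 − 2 × (9000/1000) = -3°C.
ISA deviation = -11 − (-3) = -8°C.
Density altitude = 9000 + 120 × (-8) = 9000 + (-960) = 8040 ft.

8040 ft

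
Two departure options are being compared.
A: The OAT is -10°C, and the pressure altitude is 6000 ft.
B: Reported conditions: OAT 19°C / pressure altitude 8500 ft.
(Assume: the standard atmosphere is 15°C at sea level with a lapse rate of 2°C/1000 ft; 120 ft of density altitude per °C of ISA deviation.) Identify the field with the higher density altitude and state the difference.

B by 6580 ft

A: ISA temp = 3°C, deviation -13°C, DA = 6000 + 120 × (-13) = 4440 ft.
B: ISA temp = -2°C, deviation +21°C, DA = 8500 + 120 × 21 = 11020 ft.
B is higher by 11020 − 4440 = 6580 ft.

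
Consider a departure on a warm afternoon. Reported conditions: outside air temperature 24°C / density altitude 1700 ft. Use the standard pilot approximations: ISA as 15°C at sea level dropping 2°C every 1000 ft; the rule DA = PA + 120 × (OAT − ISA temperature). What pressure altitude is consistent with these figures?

DA = PA + 120 × (OAT − (15 − 2·PA/1000)) = PA + 120·OAT − 1800 + 0.24·PA = 1.24·PA + 120·OAT − 1800.
So 1.24·PA = 1700 − 120 × 24 + 1800 = 620.
PA = 620 / 1.24 = 500 ft.

500 ft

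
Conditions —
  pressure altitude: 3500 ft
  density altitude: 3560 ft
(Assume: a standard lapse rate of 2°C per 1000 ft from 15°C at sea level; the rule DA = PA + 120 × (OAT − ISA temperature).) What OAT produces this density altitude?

Density altitude − pressure altitude = 3560 − 3500 = +60 ft.
At 120 ft/°C that is an ISA deviation of 60/120 = +0.5°C.
ISA temperature at 3500 ft = 15 − 2 × (3500/1000) = 8°C.
OAT = ISA + deviation = 8 + (+0.5) = 8.5°C.

8.5°C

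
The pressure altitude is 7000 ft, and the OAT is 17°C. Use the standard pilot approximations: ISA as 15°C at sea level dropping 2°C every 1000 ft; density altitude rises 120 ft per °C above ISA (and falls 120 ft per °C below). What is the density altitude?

ISA temperature at 7000 ft = 15 − 2 × (7000/1000) = 1°C.
ISA deviation = 17 − 1 = +16°C.
Density altitude = 7000 + 120 × (16) = 7000 + (+1920) = 8920 ft.

8920 ft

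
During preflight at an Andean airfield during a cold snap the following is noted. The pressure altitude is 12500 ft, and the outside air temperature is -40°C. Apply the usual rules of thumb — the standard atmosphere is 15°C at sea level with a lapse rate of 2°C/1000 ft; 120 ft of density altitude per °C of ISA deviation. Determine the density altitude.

8900 ft

ISA temperature at 12500 ft = 15 − 2 × (12500/1000) = -10°C.
ISA deviation = -40 − (-10) = -30°C.
Density altitude = 12500 + 120 × (-30) = 12500 + (-3600) = 8900 ft.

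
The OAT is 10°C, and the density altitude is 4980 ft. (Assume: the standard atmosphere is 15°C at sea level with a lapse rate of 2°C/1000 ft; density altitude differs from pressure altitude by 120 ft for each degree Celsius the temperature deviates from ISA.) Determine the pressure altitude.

4500 ft

DA = PA + 120 × (OAT − (15 − 2·PA/1000)) = PA + 120·OAT − 1800 + 0.24·PA = 1.24·PA + 120·OAT − 1800.
So 1.24·PA = 4980 − 120 × 10 + 1800 = 5580.
PA = 5580 / 1.24 = 4500 ft.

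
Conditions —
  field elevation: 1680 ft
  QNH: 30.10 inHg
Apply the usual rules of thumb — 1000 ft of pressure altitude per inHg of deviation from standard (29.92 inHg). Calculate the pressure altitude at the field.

1500 ft

Pressure correction = (29.92 − 30.10) × 1000 = -180 ft.
Pressure altitude = 1680 + (-180) = 1500 ft.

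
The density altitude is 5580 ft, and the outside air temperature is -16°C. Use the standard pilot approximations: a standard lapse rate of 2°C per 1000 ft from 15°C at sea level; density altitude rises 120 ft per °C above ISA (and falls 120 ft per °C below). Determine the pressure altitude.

DA = PA + 120 × (OAT − (15 − 2·PA/1000)) = PA + 120·OAT − 1800 + 0.24·PA = 1.24·PA + 120·OAT − 1800.
So 1.24·PA = 5580 − 120 × (-16) + 1800 = 9300.
PA = 9300 / 1.24 = 7500 ft.

7500 ft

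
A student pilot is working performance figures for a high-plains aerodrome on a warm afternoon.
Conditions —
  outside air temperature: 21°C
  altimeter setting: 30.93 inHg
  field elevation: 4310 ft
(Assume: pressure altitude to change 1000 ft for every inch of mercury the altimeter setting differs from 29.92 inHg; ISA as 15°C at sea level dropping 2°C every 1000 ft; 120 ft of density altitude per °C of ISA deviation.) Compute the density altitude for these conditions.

4812 ft

Pressure altitude = 4310 + (29.92 − 30.93) × 1000 = 4310 + (-1010) = 3300 ft.
ISA temperature at 3300 ft = 15 − 2 × (3300/1000) = 8.4°C.
ISA deviation = 21 − 8.4 = +12.6°C.
Density altitude = 3300 + 120 × (12.6) = 4812 ft.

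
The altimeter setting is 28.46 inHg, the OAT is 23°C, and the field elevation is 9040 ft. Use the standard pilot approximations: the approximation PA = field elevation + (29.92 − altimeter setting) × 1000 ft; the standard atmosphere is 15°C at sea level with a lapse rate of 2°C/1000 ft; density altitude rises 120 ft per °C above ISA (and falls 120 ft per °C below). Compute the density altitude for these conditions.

Pressure altitude = 9040 + (29.92 − 28.46) × 1000 = 9040 + (+1460) = 10500 ft.
ISA temperature at 10500 ft = 15 − 2 × (10500/1000) = -6°C.
ISA deviation = 23 − (-6) = +29°C.
Density altitude = 10500 + 120 × (29) = 13980 ft.

13980 ft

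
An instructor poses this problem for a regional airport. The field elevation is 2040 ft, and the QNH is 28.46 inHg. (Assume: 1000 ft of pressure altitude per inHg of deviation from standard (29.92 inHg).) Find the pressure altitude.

Pressure correction = (29.92 − 28.46) × 1000 = +1460 ft.
Pressure altitude = 2040 + (+1460) = 3500 ft.

3500 ft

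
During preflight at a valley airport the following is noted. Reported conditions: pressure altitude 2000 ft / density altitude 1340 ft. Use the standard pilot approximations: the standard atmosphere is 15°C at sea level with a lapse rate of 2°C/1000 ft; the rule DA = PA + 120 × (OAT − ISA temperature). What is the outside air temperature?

5.5°C

Density altitude − pressure altitude = 1340 − 2000 = -660 ft.
At 120 ft/°C that is an ISA deviation of -660/120 = -5.5°C.
ISA temperature at 2000 ft = 15 − 2 × (2000/1000) = 11°C.
OAT = ISA + deviation = 11 + (-5.5) = 5.5°C.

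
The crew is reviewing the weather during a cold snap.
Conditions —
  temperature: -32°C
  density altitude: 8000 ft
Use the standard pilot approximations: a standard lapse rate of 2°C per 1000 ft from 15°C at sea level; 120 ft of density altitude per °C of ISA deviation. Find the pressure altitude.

DA = PA + 120 × (OAT − (15 − 2·PA/1000)) = PA + 120·OAT − 1800 + 0.24·PA = 1.24·PA + 120·OAT − 1800.
So 1.24·PA = 8000 − 120 × (-32) + 1800 = 13640.
PA = 13640 / 1.24 = 11000 ft.

11000 ft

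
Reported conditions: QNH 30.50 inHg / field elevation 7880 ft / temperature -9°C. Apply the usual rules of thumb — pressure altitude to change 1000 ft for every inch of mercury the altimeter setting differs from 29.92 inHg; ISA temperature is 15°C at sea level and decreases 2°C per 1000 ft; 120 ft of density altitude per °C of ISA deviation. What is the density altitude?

Pressure altitude = 7880 + (29.92 − 30.50) × 1000 = 7880 + (-580) = 7300 ft.
ISA temperature at 7300 ft = 15 − 2 × (7300/1000) = 0.4°C.
ISA deviation = -9 − 0.4 = -9.4°C.
Density altitude = 7300 + 120 × (-9.4) = 6172 ft.

6172 ft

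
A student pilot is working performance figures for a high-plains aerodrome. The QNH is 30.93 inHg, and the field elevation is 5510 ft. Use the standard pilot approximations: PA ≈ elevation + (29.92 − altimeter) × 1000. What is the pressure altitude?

4500 ft

Pressure correction = (29.92 − 30.93) × 1000 = -1010 ft.
Pressure altitude = 5510 + (-1010) = 4500 ft.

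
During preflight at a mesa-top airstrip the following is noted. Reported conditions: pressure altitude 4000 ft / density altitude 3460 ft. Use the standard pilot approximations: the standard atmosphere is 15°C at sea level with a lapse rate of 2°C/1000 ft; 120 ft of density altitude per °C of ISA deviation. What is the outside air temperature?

Density altitude − pressure altitude = 3460 − 4000 = -540 ft.
At 120 ft/°C that is an ISA deviation of -540/120 = -4.5°C.
ISA temperature at 4000 ft = 15 − 2 × (4000/1000) = 7°C.
OAT = ISA + deviation = 7 + (-4.5) = 2.5°C.

2.5°C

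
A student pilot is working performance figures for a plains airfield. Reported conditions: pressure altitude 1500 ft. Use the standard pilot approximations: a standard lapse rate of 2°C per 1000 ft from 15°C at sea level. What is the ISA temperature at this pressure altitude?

12°C

ISA temperature = 15 − 2 × (1500/1000) = 15 − 3 = 12°C.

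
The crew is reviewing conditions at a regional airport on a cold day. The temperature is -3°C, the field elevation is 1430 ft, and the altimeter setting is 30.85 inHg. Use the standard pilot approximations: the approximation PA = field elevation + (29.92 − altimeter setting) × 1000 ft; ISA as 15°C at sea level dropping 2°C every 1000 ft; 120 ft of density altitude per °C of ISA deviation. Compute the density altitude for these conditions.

Pressure altitude = 1430 + (29.92 − 30.85) × 1000 = 1430 + (-930) = 500 ft.
ISA temperature at 500 ft = 15 − 2 × (500/1000) = 14°C.
ISA deviation = -3 − 14 = -17°C.
Density altitude = 500 + 120 × (-17) = -1540 ft.

-1540 ft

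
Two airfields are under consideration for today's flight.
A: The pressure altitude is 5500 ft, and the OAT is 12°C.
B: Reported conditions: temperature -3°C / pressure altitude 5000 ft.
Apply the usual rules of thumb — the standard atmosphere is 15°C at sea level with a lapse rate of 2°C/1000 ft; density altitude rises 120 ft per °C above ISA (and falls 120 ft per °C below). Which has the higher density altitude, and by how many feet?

A: ISA temp = 4°C, deviation +8°C, DA = 5500 + 120 × 8 = 6460 ft.
B: ISA temp = 5°C, deviation -8°C, DA = 5000 + 120 × (-8) = 4040 ft.
A is higher by 6460 − 4040 = 2420 ft.

A by 2420 ft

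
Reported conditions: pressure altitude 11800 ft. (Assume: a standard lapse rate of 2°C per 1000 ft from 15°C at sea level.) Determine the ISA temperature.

-8.6°C

ISA temperature = 15 − 2 × (11800/1000) = 15 − 23.6 = -8.6°C.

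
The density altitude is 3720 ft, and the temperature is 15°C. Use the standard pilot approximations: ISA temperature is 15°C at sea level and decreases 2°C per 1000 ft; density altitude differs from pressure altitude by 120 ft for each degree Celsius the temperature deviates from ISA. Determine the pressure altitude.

3000 ft

DA = PA + 120 × (OAT − (15 − 2·PA/1000)) = PA + 120·OAT − 1800 + 0.24·PA = 1.24·PA + 120·OAT − 1800.
So 1.24·PA = 3720 − 120 × 15 + 1800 = 3720.
PA = 3720 / 1.24 = 3000 ft.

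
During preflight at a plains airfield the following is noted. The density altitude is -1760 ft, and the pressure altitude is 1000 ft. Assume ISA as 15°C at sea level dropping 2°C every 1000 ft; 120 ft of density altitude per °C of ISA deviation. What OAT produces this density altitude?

-10°C

Density altitude − pressure altitude = -1760 − 1000 = -2760 ft.
At 120 ft/°C that is an ISA deviation of -2760/120 = -23°C.
ISA temperature at 1000 ft = 15 − 2 × (1000/1000) = 13°C.
OAT = ISA + deviation = 13 + (-23) = -10°C.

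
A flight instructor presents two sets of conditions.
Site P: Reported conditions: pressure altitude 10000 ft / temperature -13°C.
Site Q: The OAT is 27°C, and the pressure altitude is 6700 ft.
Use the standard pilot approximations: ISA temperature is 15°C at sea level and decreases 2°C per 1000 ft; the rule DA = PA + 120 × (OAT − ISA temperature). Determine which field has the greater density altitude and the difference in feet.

Site P: ISA temp = -5°C, deviation -8°C, DA = 10000 + 120 × (-8) = 9040 ft.
Site Q: ISA temp = 1.6°C, deviation +25.4°C, DA = 6700 + 120 × 25.4 = 9748 ft.
Site Q is higher by 9748 − 9040 = 708 ft.

Site Q by 708 ft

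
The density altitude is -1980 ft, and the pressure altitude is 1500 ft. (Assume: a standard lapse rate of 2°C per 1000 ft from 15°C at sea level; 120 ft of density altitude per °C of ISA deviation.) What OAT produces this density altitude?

-17°C

Density altitude − pressure altitude = -1980 − 1500 = -3480 ft.
At 120 ft/°C that is an ISA deviation of -3480/120 = -29°C.
ISA temperature at 1500 ft = 15 − 2 × (1500/1000) = 12°C.
OAT = ISA + deviation = 12 + (-29) = -17°C.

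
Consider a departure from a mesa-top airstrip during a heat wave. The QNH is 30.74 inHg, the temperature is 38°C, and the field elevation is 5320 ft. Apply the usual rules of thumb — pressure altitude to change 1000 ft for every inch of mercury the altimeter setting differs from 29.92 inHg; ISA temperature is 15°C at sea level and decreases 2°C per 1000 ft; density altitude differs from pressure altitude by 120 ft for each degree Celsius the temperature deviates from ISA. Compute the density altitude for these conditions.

Pressure altitude = 5320 + (29.92 − 30.74) × 1000 = 5320 + (-820) = 4500 ft.
ISA temperature at 4500 ft = 15 − 2 × (4500/1000) = 6°C.
ISA deviation = 38 − 6 = +32°C.
Density altitude = 4500 + 120 × (32) = 8340 ft.

8340 ft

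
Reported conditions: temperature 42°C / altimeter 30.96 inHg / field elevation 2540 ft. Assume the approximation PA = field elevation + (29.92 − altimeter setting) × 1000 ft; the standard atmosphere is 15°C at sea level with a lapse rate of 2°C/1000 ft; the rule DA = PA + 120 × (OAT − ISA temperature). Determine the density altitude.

5100 ft

Pressure altitude = 2540 + (29.92 − 30.96) × 1000 = 2540 + (-1040) = 1500 ft.
ISA temperature at 1500 ft = 15 − 2 × (1500/1000) = 12°C.
ISA deviation = 42 − 12 = +30°C.
Density altitude = 1500 + 120 × (30) = 5100 ft.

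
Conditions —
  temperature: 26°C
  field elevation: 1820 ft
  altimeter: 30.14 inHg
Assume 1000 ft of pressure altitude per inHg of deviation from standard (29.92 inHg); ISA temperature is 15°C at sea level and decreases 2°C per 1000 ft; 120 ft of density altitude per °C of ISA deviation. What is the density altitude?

Pressure altitude = 1820 + (29.92 − 30.14) × 1000 = 1820 + (-220) = 1600 ft.
ISA temperature at 1600 ft = 15 − 2 × (1600/1000) = 11.8°C.
ISA deviation = 26 − 11.8 = +14.2°C.
Density altitude = 1600 + 120 × (14.2) = 3304 ft.

3304 ft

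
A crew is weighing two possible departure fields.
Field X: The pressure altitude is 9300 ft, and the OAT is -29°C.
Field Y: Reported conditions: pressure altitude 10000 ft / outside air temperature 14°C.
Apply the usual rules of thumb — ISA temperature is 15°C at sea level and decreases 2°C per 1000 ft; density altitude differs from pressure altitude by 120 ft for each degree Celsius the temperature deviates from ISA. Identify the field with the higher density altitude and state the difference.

Field X: ISA temp = -3.6°C, deviation -25.4°C, DA = 9300 + 120 × (-25.4) = 6252 ft.
Field Y: ISA temp = -5°C, deviation +19°C, DA = 10000 + 120 × 19 = 12280 ft.
Field Y is higher by 12280 − 6252 = 6028 ft.

Field Y by 6028 ft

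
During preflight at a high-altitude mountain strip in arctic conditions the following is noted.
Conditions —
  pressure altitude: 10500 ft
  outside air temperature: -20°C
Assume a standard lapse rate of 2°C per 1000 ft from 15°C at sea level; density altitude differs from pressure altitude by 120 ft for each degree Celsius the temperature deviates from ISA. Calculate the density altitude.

ISA temperature at 10500 ft = 15 − 2 × (10500/1000) = -6°C.
ISA deviation = -20 − (-6) = -14°C.
Density altitude = 10500 + 120 × (-14) = 10500 + (-1680) = 8820 ft.

8820 ft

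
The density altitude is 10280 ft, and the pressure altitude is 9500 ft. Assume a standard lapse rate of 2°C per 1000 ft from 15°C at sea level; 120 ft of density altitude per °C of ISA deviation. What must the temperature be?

Density altitude − pressure altitude = 10280 − 9500 = +780 ft.
At 120 ft/°C that is an ISA deviation of 780/120 = +6.5°C.
ISA temperature at 9500 ft = 15 − 2 × (9500/1000) = -4°C.
OAT = ISA + deviation = -4 + (+6.5) = 2.5°C.

2.5°C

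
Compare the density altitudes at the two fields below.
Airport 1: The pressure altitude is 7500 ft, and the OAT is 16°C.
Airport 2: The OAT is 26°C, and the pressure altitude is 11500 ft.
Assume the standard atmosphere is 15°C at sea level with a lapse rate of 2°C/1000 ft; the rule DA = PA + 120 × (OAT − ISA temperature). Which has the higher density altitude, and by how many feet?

Airport 2 by 6160 ft

Airport 1: ISA temp = 0°C, deviation +16°C, DA = 7500 + 120 × 16 = 9420 ft.
Airport 2: ISA temp = -8°C, deviation +34°C, DA = 11500 + 120 × 34 = 15580 ft.
Airport 2 is higher by 15580 − 9420 = 6160 ft.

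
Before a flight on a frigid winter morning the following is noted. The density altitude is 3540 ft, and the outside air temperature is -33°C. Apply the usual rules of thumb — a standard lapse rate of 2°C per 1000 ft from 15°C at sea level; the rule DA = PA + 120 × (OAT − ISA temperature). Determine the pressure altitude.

DA = PA + 120 × (OAT − (15 − 2·PA/1000)) = PA + 120·OAT − 1800 + 0.24·PA = 1.24·PA + 120·OAT − 1800.
So 1.24·PA = 3540 − 120 × (-33) + 1800 = 9300.
PA = 9300 / 1.24 = 7500 ft.

7500 ft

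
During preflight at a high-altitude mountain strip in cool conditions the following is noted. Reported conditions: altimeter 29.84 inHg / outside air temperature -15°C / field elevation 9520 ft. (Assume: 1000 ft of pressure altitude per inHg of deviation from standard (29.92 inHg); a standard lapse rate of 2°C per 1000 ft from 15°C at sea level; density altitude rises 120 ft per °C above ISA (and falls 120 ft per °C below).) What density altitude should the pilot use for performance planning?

Pressure altitude = 9520 + (29.92 − 29.84) × 1000 = 9520 + (+80) = 9600 ft.
ISA temperature at 9600 ft = 15 − 2 × (9600/1000) = -4.2°C.
ISA deviation = -15 − (-4.2) = -10.8°C.
Density altitude = 9600 + 120 × (-10.8) = 8304 ft.

8304 ft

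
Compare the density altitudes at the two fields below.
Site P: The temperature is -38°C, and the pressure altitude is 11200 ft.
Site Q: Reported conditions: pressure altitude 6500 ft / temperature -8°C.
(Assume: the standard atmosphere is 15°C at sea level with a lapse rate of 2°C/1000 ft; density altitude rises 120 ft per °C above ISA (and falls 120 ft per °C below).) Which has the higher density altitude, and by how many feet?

Site P: ISA temp = -7.4°C, deviation -30.6°C, DA = 11200 + 120 × (-30.6) = 7528 ft.
Site Q: ISA temp = 2°C, deviation -10°C, DA = 6500 + 120 × (-10) = 5300 ft.
Site P is higher by 7528 − 5300 = 2228 ft.

Site P by 2228 ft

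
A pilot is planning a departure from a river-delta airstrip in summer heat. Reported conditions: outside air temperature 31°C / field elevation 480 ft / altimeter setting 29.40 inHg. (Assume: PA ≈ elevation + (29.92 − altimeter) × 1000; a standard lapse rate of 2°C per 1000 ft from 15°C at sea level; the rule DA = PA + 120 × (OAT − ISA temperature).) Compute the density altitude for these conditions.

Pressure altitude = 480 + (29.92 − 29.40) × 1000 = 480 + (+520) = 1000 ft.
ISA temperature at 1000 ft = 15 − 2 × (1000/1000) = 13°C.
ISA deviation = 31 − 13 = +18°C.
Density altitude = 1000 + 120 × (18) = 3160 ft.

3160 ft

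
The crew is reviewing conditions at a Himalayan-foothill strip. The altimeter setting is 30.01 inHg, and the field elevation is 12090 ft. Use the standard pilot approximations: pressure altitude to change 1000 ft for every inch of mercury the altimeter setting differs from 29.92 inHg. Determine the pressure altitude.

Pressure correction = (29.92 − 30.01) × 1000 = -90 ft.
Pressure altitude = 12090 + (-90) = 12000 ft.

12000 ft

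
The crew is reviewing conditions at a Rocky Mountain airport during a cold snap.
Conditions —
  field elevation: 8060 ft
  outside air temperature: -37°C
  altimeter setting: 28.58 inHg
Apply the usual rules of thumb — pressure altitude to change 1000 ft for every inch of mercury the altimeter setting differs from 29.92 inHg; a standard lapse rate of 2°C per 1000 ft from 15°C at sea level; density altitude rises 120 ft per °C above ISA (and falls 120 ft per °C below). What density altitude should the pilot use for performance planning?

Pressure altitude = 8060 + (29.92 − 28.58) × 1000 = 8060 + (+1340) = 9400 ft.
ISA temperature at 9400 ft = 15 − 2 × (9400/1000) = -3.8°C.
ISA deviation = -37 − (-3.8) = -33.2°C.
Density altitude = 9400 + 120 × (-33.2) = 5416 ft.

5416 ft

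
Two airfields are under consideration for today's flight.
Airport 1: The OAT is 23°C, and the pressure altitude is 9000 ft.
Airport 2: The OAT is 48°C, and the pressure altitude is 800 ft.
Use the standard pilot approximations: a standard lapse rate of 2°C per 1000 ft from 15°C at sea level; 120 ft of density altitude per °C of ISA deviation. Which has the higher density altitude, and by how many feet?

Airport 1 by 7168 ft

Airport 1: ISA temp = -3°C, deviation +26°C, DA = 9000 + 120 × 26 = 12120 ft.
Airport 2: ISA temp = 13.4°C, deviation +34.6°C, DA = 800 + 120 × 34.6 = 4952 ft.
Airport 1 is higher by 12120 − 4952 = 7168 ft.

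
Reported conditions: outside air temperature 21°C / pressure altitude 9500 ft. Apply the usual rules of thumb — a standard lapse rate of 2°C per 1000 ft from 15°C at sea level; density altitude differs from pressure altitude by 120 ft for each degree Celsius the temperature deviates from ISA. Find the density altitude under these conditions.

12500 ft

ISA temperature at 9500 ft = 15 − 2 × (9500/1000) = -4°C.
ISA deviation = 21 − (-4) = +25°C.
Density altitude = 9500 + 120 × (25) = 9500 + (+3000) = 12500 ft.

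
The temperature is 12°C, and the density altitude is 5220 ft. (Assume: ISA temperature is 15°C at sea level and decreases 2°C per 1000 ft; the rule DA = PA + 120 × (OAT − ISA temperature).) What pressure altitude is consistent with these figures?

4500 ft

DA = PA + 120 × (OAT − (15 − 2·PA/1000)) = PA + 120·OAT − 1800 + 0.24·PA = 1.24·PA + 120·OAT − 1800.
So 1.24·PA = 5220 − 120 × 12 + 1800 = 5580.
PA = 5580 / 1.24 = 4500 ft.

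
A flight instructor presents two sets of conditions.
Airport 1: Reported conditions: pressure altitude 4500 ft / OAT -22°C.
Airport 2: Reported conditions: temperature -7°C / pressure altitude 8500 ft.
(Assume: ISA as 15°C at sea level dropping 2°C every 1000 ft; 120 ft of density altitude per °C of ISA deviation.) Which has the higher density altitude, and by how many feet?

Airport 2 by 6760 ft

Airport 1: ISA temp = 6°C, deviation -28°C, DA = 4500 + 120 × (-28) = 1140 ft.
Airport 2: ISA temp = -2°C, deviation -5°C, DA = 8500 + 120 × (-5) = 7900 ft.
Airport 2 is higher by 7900 − 1140 = 6760 ft.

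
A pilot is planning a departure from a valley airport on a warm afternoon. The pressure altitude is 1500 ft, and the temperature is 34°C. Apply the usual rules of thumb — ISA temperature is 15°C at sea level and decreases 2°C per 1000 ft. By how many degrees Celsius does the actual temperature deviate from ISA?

ISA temperature at 1500 ft = 15 − 2 × (1500/1000) = 12°C.
Deviation = OAT − ISA = 34 − 12 = +22°C.

ISA+22°C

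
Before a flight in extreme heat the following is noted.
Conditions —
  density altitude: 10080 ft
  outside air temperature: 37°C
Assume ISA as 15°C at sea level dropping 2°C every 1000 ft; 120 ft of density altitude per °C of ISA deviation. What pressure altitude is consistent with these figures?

6000 ft

DA = PA + 120 × (OAT − (15 − 2·PA/1000)) = PA + 120·OAT − 1800 + 0.24·PA = 1.24·PA + 120·OAT − 1800.
So 1.24·PA = 10080 − 120 × 37 + 1800 = 7440.
PA = 7440 / 1.24 = 6000 ft.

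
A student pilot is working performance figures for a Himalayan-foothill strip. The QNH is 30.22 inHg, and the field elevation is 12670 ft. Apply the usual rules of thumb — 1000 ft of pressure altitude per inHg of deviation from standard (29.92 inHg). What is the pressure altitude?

12370 ft

Pressure correction = (29.92 − 30.22) × 1000 = -300 ft.
Pressure altitude = 12670 + (-300) = 12370 ft.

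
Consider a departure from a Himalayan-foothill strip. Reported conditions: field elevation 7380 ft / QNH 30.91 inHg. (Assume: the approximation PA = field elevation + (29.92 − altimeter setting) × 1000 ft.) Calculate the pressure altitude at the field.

Pressure correction = (29.92 − 30.91) × 1000 = -990 ft.
Pressure altitude = 7380 + (-990) = 6390 ft.

6390 ft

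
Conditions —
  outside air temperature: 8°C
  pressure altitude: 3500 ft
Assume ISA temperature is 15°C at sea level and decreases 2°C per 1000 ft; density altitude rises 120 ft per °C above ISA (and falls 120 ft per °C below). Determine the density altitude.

3500 ft

ISA temperature at 3500 ft = 15 − 2 × (3500/1000) = 8°C.
ISA deviation = 8 − 8 = 0°C.
Density altitude = 3500 + 120 × (0) = 3500 + (0) = 3500 ft.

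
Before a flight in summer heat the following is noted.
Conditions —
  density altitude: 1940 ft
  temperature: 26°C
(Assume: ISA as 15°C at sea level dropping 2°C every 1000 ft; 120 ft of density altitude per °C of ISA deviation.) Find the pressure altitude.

500 ft

DA = PA + 120 × (OAT − (15 − 2·PA/1000)) = PA + 120·OAT − 1800 + 0.24·PA = 1.24·PA + 120·OAT − 1800.
So 1.24·PA = 1940 − 120 × 26 + 1800 = 620.
PA = 620 / 1.24 = 500 ft.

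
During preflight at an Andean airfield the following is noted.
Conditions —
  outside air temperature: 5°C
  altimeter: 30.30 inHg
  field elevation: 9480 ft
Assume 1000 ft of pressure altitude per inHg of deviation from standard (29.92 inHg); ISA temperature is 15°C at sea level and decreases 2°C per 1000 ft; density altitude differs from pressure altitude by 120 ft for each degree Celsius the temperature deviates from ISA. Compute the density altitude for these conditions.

10084 ft

Pressure altitude = 9480 + (29.92 − 30.30) × 1000 = 9480 + (-380) = 9100 ft.
ISA temperature at 9100 ft = 15 − 2 × (9100/1000) = -3.2°C.
ISA deviation = 5 − (-3.2) = +8.2°C.
Density altitude = 9100 + 120 × (8.2) = 10084 ft.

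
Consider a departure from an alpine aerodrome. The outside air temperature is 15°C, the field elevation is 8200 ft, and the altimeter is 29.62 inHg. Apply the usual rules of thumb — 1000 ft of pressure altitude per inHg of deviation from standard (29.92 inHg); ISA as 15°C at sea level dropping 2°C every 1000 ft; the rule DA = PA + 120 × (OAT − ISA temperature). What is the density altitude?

10540 ft

Pressure altitude = 8200 + (29.92 − 29.62) × 1000 = 8200 + (+300) = 8500 ft.
ISA temperature at 8500 ft = 15 − 2 × (8500/1000) = -2°C.
ISA deviation = 15 − (-2) = +17°C.
Density altitude = 8500 + 120 × (17) = 10540 ft.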